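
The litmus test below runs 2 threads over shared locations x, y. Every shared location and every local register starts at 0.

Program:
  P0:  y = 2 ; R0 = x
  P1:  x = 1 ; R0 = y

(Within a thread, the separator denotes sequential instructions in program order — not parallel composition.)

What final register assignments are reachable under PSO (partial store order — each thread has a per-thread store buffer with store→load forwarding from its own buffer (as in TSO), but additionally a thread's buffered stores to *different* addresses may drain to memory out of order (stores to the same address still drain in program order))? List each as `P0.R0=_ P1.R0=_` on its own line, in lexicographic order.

P0.R0=0 P1.R0=0
P0.R0=0 P1.R0=2
P0.R0=1 P1.R0=0
P0.R0=1 P1.R0=2

outcome vector order: (P0.R0,P1.R0)
|PSO outcomes| = 4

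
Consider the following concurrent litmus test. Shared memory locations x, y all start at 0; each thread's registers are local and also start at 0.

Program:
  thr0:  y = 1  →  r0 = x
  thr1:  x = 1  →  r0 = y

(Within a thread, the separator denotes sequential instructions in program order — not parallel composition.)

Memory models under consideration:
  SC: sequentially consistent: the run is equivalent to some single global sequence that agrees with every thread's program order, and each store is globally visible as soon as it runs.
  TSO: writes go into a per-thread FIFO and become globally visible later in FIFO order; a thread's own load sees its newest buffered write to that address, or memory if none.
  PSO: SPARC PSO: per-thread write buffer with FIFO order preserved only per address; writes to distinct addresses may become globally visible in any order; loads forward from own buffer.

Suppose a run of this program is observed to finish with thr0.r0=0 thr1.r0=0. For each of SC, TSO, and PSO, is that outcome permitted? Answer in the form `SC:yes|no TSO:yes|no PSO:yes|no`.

SC:no TSO:yes PSO:yes

outcome vector order: (thr0.r0,thr1.r0)
SC: 3 outcomes — {0/1, 1/0, 1/1}
TSO: 4 outcomes — {0/0, 0/1, 1/0, 1/1}
PSO: 4 outcomes — {0/0, 0/1, 1/0, 1/1}
target 0/0 ∈ {TSO,PSO}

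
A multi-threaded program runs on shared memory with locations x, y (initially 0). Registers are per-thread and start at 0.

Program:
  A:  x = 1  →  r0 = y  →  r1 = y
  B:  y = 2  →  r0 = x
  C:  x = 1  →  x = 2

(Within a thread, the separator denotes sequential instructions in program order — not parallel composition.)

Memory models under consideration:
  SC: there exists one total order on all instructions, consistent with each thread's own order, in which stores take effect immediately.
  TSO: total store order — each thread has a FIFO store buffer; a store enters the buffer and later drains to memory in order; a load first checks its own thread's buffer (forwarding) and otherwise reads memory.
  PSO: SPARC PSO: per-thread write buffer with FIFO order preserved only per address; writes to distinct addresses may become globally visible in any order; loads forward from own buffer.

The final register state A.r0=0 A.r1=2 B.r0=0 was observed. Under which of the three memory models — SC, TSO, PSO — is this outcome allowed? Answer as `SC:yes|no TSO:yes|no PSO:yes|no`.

SC:no TSO:yes PSO:yes

outcome vector order: (A.r0,A.r1,B.r0)
SC: 7 outcomes — {(0,0,1) (0,0,2) (0,2,1) (0,2,2) (2,2,0) (2,2,1) (2,2,2)}
TSO: 9 outcomes — {(0,0,0) (0,0,1) (0,0,2) (0,2,0) (0,2,1) (0,2,2) (2,2,0) (2,2,1) (2,2,2)}
PSO: 9 outcomes — {(0,0,0) (0,0,1) (0,0,2) (0,2,0) (0,2,1) (0,2,2) (2,2,0) (2,2,1) (2,2,2)}
target (0,2,0) ∈ {TSO,PSO}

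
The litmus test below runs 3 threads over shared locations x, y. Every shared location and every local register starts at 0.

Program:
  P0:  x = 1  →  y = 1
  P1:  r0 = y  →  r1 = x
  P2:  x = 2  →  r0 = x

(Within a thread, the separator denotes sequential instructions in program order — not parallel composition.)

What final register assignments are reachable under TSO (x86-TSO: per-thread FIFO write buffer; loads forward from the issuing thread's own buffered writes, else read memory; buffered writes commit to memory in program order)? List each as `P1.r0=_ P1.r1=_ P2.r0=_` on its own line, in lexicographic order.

P1.r0=0 P1.r1=0 P2.r0=1
P1.r0=0 P1.r1=0 P2.r0=2
P1.r0=0 P1.r1=1 P2.r0=1
P1.r0=0 P1.r1=1 P2.r0=2
P1.r0=0 P1.r1=2 P2.r0=1
P1.r0=0 P1.r1=2 P2.r0=2
P1.r0=1 P1.r1=1 P2.r0=1
P1.r0=1 P1.r1=1 P2.r0=2
P1.r0=1 P1.r1=2 P2.r0=2

outcome vector order: (P1.r0,P1.r1,P2.r0)
|TSO outcomes| = 9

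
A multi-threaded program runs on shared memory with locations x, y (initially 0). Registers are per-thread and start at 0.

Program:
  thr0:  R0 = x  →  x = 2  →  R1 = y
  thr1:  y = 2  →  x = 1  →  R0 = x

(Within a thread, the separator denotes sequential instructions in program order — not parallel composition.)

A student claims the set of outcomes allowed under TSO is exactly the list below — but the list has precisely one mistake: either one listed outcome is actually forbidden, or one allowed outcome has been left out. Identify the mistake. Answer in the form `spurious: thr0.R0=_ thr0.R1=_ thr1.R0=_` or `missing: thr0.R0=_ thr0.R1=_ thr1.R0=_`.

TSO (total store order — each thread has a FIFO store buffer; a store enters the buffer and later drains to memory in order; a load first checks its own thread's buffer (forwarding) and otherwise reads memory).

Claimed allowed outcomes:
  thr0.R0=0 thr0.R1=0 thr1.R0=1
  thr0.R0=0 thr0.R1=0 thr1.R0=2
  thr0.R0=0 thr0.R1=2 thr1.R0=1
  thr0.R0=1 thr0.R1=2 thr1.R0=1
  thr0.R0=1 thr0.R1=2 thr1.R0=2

outcome vector order: (thr0.R0,thr0.R1,thr1.R0)
TSO (6): <0 0 1> <0 0 2> <0 2 1> <0 2 2> <1 2 1> <1 2 2>
TSO∖claimed = {<0 2 2>}

missing: thr0.R0=0 thr0.R1=2 thr1.R0=2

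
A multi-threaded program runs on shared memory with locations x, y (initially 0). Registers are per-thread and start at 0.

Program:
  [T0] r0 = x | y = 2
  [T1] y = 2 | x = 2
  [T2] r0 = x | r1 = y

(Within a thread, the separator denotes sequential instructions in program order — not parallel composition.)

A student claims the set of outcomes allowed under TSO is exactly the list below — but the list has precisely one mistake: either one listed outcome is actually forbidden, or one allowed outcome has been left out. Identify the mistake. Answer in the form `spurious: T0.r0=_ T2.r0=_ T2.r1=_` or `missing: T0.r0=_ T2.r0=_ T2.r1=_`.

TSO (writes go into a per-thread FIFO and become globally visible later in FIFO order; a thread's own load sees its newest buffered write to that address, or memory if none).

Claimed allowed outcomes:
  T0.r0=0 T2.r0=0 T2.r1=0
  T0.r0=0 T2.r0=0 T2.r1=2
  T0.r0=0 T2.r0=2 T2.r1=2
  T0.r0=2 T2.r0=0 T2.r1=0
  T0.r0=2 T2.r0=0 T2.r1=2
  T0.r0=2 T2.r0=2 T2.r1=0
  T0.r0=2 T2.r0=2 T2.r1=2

outcome vector order: (T0.r0,T2.r0,T2.r1)
TSO (6): 0/0/0; 0/0/2; 0/2/2; 2/0/0; 2/0/2; 2/2/2
claimed∖TSO = {2/2/0}

spurious: T0.r0=2 T2.r0=2 T2.r1=0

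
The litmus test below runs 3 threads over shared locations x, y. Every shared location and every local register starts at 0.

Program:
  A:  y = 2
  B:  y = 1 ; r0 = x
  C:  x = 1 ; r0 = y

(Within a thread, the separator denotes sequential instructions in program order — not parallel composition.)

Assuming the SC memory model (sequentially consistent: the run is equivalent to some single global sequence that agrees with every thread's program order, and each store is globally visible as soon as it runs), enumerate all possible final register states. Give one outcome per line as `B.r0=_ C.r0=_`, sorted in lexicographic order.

B.r0=0 C.r0=1
B.r0=0 C.r0=2
B.r0=1 C.r0=0
B.r0=1 C.r0=1
B.r0=1 C.r0=2

outcome vector order: (B.r0,C.r0)
|SC outcomes| = 5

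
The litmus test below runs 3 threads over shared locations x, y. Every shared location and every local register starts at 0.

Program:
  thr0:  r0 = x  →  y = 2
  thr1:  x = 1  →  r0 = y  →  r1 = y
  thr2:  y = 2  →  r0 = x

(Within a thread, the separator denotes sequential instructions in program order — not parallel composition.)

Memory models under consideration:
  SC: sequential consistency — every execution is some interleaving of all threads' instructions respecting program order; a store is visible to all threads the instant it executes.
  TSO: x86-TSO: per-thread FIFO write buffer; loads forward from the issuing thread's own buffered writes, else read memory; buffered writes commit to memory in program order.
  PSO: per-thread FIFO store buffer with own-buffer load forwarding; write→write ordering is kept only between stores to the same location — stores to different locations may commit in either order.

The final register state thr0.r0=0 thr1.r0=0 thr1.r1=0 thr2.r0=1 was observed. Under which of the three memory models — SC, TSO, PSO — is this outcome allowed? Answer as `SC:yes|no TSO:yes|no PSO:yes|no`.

SC:yes TSO:yes PSO:yes

outcome vector order: (thr0.r0,thr1.r0,thr1.r1,thr2.r0)
under SC → <0 0 0 1>, <0 0 2 1>, <0 2 2 0>, <0 2 2 1>, <1 0 0 1>, <1 0 2 1>, <1 2 2 0>, <1 2 2 1>
under TSO → <0 0 0 0>, <0 0 0 1>, <0 0 2 0>, <0 0 2 1>, <0 2 2 0>, <0 2 2 1>, <1 0 0 0>, <1 0 0 1>, <1 0 2 0>, <1 0 2 1>, <1 2 2 0>, <1 2 2 1>
under PSO → <0 0 0 0>, <0 0 0 1>, <0 0 2 0>, <0 0 2 1>, <0 2 2 0>, <0 2 2 1>, <1 0 0 0>, <1 0 0 1>, <1 0 2 0>, <1 0 2 1>, <1 2 2 0>, <1 2 2 1>
target <0 0 0 1> ∈ {SC,TSO,PSO}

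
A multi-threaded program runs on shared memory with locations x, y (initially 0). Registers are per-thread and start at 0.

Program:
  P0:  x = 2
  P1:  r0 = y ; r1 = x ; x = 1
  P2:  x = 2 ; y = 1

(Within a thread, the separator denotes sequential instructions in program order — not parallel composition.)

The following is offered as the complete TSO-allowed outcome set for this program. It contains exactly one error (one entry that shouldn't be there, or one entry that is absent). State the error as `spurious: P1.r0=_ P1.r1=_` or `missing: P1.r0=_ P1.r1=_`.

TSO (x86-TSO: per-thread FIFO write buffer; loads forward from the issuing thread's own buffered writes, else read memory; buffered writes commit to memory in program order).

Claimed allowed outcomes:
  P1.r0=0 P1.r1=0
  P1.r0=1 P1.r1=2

outcome vector order: (P1.r0,P1.r1)
TSO (3): <0 0>, <0 2>, <1 2>
TSO∖claimed = {<0 2>}

missing: P1.r0=0 P1.r1=2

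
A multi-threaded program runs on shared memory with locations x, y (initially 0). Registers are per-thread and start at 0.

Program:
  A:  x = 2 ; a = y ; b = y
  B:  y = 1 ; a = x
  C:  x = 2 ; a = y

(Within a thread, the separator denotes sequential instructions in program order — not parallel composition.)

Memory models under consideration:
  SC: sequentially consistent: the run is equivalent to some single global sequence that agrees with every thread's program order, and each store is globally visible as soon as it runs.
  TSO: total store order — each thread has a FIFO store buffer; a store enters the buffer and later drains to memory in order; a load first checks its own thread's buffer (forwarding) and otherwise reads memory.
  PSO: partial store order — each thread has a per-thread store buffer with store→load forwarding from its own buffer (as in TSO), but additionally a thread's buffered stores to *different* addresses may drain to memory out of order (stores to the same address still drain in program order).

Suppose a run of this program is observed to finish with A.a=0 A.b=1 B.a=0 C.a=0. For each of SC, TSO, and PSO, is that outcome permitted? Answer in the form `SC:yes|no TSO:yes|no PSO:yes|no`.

outcome vector order: (A.a,A.b,B.a,C.a)
under SC → <0 0 2 0> <0 0 2 1> <0 1 2 0> <0 1 2 1> <1 1 0 1> <1 1 2 0> <1 1 2 1>
under TSO → <0 0 0 0> <0 0 0 1> <0 0 2 0> <0 0 2 1> <0 1 0 0> <0 1 0 1> <0 1 2 0> <0 1 2 1> <1 1 0 0> <1 1 0 1> <1 1 2 0> <1 1 2 1>
under PSO → <0 0 0 0> <0 0 0 1> <0 0 2 0> <0 0 2 1> <0 1 0 0> <0 1 0 1> <0 1 2 0> <0 1 2 1> <1 1 0 0> <1 1 0 1> <1 1 2 0> <1 1 2 1>
target <0 1 0 0> ∈ {TSO,PSO}

SC:no TSO:yes PSO:yes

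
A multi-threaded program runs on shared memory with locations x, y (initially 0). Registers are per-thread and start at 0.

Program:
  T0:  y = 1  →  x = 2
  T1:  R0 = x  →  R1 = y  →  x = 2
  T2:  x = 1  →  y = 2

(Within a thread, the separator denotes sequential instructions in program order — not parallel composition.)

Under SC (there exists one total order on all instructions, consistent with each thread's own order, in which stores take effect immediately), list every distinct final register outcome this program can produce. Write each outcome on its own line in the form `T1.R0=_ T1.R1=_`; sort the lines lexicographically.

outcome vector order: (T1.R0,T1.R1)
|SC outcomes| = 8

T1.R0=0 T1.R1=0
T1.R0=0 T1.R1=1
T1.R0=0 T1.R1=2
T1.R0=1 T1.R1=0
T1.R0=1 T1.R1=1
T1.R0=1 T1.R1=2
T1.R0=2 T1.R1=1
T1.R0=2 T1.R1=2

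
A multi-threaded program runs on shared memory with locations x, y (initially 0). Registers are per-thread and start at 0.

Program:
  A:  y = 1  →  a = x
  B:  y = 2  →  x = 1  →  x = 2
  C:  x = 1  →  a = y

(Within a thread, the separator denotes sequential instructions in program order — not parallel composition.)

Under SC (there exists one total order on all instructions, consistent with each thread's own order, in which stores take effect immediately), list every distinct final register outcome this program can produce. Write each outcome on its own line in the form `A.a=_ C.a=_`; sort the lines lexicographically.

A.a=0 C.a=1
A.a=0 C.a=2
A.a=1 C.a=0
A.a=1 C.a=1
A.a=1 C.a=2
A.a=2 C.a=0
A.a=2 C.a=1
A.a=2 C.a=2

outcome vector order: (A.a,C.a)
|SC outcomes| = 8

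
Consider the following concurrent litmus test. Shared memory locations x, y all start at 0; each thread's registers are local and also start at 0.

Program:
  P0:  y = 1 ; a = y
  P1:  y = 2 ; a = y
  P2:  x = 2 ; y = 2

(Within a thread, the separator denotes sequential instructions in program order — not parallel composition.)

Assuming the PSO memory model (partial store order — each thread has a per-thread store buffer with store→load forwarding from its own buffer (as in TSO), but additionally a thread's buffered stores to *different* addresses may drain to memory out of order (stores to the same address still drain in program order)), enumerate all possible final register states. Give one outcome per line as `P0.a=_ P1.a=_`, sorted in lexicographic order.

P0.a=1 P1.a=1
P0.a=1 P1.a=2
P0.a=2 P1.a=1
P0.a=2 P1.a=2

outcome vector order: (P0.a,P1.a)
|PSO outcomes| = 4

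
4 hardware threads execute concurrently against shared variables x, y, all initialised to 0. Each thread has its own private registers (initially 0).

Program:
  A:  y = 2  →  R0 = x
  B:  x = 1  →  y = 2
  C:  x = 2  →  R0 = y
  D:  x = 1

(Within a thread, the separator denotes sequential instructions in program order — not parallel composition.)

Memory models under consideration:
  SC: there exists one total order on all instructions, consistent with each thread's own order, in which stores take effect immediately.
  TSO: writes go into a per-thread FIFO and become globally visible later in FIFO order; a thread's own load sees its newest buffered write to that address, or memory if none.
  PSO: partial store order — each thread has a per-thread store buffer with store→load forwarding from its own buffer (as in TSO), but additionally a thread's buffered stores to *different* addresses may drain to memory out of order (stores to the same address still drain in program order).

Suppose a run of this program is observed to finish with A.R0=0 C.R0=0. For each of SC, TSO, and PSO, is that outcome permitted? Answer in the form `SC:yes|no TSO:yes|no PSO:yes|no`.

outcome vector order: (A.R0,C.R0)
SC (5): <0 2> <1 0> <1 2> <2 0> <2 2>
TSO (6): <0 0> <0 2> <1 0> <1 2> <2 0> <2 2>
PSO (6): <0 0> <0 2> <1 0> <1 2> <2 0> <2 2>
target <0 0> ∈ {TSO,PSO}

SC:no TSO:yes PSO:yes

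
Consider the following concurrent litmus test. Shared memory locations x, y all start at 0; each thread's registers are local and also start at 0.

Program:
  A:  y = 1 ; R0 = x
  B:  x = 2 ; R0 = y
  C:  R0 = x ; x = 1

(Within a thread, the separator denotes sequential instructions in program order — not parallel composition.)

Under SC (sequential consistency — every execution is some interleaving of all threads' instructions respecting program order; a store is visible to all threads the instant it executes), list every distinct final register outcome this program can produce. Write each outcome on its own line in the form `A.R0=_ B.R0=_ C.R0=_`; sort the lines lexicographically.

A.R0=0 B.R0=1 C.R0=0
A.R0=0 B.R0=1 C.R0=2
A.R0=1 B.R0=0 C.R0=0
A.R0=1 B.R0=0 C.R0=2
A.R0=1 B.R0=1 C.R0=0
A.R0=1 B.R0=1 C.R0=2
A.R0=2 B.R0=0 C.R0=0
A.R0=2 B.R0=0 C.R0=2
A.R0=2 B.R0=1 C.R0=0
A.R0=2 B.R0=1 C.R0=2

outcome vector order: (A.R0,B.R0,C.R0)
|SC outcomes| = 10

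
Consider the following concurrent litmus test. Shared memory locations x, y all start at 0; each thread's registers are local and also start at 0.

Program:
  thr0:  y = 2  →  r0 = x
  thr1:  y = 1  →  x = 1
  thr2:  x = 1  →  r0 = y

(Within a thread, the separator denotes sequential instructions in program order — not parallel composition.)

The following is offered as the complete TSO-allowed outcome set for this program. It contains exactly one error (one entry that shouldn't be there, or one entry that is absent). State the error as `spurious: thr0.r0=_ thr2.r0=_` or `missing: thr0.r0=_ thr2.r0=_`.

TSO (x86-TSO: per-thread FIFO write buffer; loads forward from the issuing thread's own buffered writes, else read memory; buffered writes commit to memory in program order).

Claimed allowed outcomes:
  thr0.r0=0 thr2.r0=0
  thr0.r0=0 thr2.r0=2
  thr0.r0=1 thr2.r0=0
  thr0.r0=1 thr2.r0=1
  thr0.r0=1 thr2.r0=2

missing: thr0.r0=0 thr2.r0=1

outcome vector order: (thr0.r0,thr2.r0)
TSO (6): (0,0), (0,1), (0,2), (1,0), (1,1), (1,2)
TSO∖claimed = {(0,1)}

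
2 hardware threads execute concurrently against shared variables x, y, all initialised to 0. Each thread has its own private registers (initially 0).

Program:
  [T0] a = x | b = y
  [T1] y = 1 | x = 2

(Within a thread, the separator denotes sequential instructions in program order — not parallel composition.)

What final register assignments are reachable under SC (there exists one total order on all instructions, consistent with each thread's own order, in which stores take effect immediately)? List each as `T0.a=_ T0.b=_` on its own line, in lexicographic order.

T0.a=0 T0.b=0
T0.a=0 T0.b=1
T0.a=2 T0.b=1

outcome vector order: (T0.a,T0.b)
|SC outcomes| = 3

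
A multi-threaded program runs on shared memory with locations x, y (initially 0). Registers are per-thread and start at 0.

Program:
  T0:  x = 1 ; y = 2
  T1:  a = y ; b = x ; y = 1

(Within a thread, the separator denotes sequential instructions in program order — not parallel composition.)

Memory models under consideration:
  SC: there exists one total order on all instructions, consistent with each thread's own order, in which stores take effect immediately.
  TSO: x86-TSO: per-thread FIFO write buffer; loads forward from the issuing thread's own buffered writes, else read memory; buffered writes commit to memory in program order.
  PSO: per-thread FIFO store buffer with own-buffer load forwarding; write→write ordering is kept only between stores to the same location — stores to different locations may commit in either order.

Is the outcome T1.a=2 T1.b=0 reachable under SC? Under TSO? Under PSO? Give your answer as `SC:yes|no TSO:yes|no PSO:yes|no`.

outcome vector order: (T1.a,T1.b)
SC: 3 outcomes — {<0 0>, <0 1>, <2 1>}
TSO: 3 outcomes — {<0 0>, <0 1>, <2 1>}
PSO: 4 outcomes — {<0 0>, <0 1>, <2 0>, <2 1>}
target <2 0> ∈ {PSO}

SC:no TSO:no PSO:yes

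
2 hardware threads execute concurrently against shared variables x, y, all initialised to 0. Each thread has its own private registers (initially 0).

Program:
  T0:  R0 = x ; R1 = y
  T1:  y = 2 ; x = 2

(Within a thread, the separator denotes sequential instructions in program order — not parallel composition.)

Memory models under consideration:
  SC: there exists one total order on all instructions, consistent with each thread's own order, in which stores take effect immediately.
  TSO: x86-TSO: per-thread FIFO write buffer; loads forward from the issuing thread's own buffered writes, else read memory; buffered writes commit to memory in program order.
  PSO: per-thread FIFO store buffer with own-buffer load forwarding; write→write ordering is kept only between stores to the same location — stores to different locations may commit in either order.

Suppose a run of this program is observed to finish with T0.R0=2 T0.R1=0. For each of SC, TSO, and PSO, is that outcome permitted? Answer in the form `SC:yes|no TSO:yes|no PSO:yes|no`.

outcome vector order: (T0.R0,T0.R1)
under SC → 0/0; 0/2; 2/2
under TSO → 0/0; 0/2; 2/2
under PSO → 0/0; 0/2; 2/0; 2/2
target 2/0 ∈ {PSO}

SC:no TSO:no PSO:yes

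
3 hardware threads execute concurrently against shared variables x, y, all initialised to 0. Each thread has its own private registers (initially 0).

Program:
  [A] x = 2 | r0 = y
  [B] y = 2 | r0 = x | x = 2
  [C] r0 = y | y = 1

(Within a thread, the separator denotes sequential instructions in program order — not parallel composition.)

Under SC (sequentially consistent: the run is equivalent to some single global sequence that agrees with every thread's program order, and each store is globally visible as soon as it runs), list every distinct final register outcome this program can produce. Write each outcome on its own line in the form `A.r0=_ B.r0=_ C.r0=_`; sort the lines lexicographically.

outcome vector order: (A.r0,B.r0,C.r0)
|SC outcomes| = 10

A.r0=0 B.r0=2 C.r0=0
A.r0=0 B.r0=2 C.r0=2
A.r0=1 B.r0=0 C.r0=0
A.r0=1 B.r0=0 C.r0=2
A.r0=1 B.r0=2 C.r0=0
A.r0=1 B.r0=2 C.r0=2
A.r0=2 B.r0=0 C.r0=0
A.r0=2 B.r0=0 C.r0=2
A.r0=2 B.r0=2 C.r0=0
A.r0=2 B.r0=2 C.r0=2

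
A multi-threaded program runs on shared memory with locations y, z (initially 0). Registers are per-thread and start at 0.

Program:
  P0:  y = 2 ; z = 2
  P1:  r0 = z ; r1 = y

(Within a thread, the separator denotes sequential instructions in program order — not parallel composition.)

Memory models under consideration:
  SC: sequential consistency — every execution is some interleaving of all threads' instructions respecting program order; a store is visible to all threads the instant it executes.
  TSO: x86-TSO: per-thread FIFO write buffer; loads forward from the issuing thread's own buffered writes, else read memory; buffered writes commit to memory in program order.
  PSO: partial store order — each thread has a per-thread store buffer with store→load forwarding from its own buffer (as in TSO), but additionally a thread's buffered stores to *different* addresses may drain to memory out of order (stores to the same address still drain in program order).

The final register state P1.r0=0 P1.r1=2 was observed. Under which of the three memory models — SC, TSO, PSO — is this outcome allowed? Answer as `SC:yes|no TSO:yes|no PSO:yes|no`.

SC:yes TSO:yes PSO:yes

outcome vector order: (P1.r0,P1.r1)
[SC] allowed = {00 02 22}
[TSO] allowed = {00 02 22}
[PSO] allowed = {00 02 20 22}
target 02 ∈ {SC,TSO,PSO}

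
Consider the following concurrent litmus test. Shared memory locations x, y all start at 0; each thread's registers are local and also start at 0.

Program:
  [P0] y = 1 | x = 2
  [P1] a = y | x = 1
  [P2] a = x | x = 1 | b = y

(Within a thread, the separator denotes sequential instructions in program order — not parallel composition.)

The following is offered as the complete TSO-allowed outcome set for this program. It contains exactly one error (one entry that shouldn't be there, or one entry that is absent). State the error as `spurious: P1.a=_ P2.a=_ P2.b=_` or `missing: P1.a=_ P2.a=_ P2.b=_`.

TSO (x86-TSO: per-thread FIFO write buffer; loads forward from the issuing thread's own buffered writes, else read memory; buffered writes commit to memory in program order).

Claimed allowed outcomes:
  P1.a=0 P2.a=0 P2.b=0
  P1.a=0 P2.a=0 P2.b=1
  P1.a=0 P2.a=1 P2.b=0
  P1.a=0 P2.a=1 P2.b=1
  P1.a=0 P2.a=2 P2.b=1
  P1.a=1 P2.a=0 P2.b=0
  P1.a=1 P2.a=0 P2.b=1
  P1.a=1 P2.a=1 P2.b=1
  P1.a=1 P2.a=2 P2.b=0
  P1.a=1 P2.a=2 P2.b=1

spurious: P1.a=1 P2.a=2 P2.b=0

outcome vector order: (P1.a,P2.a,P2.b)
under TSO → 0/0/0, 0/0/1, 0/1/0, 0/1/1, 0/2/1, 1/0/0, 1/0/1, 1/1/1, 1/2/1
claimed∖TSO = {1/2/0}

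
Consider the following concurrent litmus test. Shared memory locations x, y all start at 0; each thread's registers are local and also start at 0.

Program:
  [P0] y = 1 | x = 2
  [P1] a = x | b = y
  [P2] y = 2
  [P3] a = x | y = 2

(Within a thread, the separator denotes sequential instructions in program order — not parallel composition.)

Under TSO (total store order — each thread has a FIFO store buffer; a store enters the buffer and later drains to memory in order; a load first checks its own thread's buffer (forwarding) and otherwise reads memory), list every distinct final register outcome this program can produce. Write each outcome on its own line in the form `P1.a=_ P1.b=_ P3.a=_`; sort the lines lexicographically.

P1.a=0 P1.b=0 P3.a=0
P1.a=0 P1.b=0 P3.a=2
P1.a=0 P1.b=1 P3.a=0
P1.a=0 P1.b=1 P3.a=2
P1.a=0 P1.b=2 P3.a=0
P1.a=0 P1.b=2 P3.a=2
P1.a=2 P1.b=1 P3.a=0
P1.a=2 P1.b=1 P3.a=2
P1.a=2 P1.b=2 P3.a=0
P1.a=2 P1.b=2 P3.a=2

outcome vector order: (P1.a,P1.b,P3.a)
|TSO outcomes| = 10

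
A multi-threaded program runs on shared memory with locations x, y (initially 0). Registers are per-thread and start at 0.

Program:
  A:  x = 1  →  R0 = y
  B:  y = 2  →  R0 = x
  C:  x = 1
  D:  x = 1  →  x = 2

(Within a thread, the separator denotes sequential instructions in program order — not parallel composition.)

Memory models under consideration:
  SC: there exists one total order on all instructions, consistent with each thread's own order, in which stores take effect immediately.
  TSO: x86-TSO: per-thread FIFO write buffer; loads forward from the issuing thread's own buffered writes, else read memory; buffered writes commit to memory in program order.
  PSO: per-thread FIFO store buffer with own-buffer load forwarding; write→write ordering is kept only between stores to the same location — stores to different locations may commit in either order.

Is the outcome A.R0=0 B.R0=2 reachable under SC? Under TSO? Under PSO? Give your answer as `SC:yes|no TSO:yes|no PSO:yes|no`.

outcome vector order: (A.R0,B.R0)
SC (5): <0 1>; <0 2>; <2 0>; <2 1>; <2 2>
TSO (6): <0 0>; <0 1>; <0 2>; <2 0>; <2 1>; <2 2>
PSO (6): <0 0>; <0 1>; <0 2>; <2 0>; <2 1>; <2 2>
target <0 2> ∈ {SC,TSO,PSO}

SC:yes TSO:yes PSO:yes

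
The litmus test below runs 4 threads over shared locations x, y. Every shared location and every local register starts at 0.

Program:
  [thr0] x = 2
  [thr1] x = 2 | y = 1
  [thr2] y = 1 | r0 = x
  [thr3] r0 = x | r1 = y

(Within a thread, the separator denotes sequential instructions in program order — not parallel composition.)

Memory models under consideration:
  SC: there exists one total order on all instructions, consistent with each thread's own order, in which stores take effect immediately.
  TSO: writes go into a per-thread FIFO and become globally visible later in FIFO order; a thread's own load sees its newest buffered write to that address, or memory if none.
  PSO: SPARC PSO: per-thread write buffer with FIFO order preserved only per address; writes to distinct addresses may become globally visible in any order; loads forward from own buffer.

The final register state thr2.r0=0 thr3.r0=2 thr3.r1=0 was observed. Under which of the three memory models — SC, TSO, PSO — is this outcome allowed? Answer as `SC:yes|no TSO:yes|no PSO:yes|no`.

SC:no TSO:yes PSO:yes

outcome vector order: (thr2.r0,thr3.r0,thr3.r1)
SC: 7 outcomes — {0/0/0 0/0/1 0/2/1 2/0/0 2/0/1 2/2/0 2/2/1}
TSO: 8 outcomes — {0/0/0 0/0/1 0/2/0 0/2/1 2/0/0 2/0/1 2/2/0 2/2/1}
PSO: 8 outcomes — {0/0/0 0/0/1 0/2/0 0/2/1 2/0/0 2/0/1 2/2/0 2/2/1}
target 0/2/0 ∈ {TSO,PSO}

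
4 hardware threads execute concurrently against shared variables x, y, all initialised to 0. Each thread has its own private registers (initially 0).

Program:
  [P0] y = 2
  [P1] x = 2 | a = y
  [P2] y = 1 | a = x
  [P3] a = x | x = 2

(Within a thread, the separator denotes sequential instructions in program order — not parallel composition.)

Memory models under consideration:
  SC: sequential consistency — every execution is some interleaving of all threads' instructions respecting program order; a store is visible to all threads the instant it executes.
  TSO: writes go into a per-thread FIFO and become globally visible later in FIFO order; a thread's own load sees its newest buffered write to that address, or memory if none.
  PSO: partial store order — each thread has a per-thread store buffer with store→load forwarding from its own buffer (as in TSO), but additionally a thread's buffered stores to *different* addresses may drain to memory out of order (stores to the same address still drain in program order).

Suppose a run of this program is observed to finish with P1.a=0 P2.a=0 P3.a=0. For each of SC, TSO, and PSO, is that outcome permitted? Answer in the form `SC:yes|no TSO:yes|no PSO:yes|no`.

outcome vector order: (P1.a,P2.a,P3.a)
[SC] allowed = {(0,2,0) (0,2,2) (1,0,0) (1,0,2) (1,2,0) (1,2,2) (2,0,0) (2,0,2) (2,2,0) (2,2,2)}
[TSO] allowed = {(0,0,0) (0,0,2) (0,2,0) (0,2,2) (1,0,0) (1,0,2) (1,2,0) (1,2,2) (2,0,0) (2,0,2) (2,2,0) (2,2,2)}
[PSO] allowed = {(0,0,0) (0,0,2) (0,2,0) (0,2,2) (1,0,0) (1,0,2) (1,2,0) (1,2,2) (2,0,0) (2,0,2) (2,2,0) (2,2,2)}
target (0,0,0) ∈ {TSO,PSO}

SC:no TSO:yes PSO:yes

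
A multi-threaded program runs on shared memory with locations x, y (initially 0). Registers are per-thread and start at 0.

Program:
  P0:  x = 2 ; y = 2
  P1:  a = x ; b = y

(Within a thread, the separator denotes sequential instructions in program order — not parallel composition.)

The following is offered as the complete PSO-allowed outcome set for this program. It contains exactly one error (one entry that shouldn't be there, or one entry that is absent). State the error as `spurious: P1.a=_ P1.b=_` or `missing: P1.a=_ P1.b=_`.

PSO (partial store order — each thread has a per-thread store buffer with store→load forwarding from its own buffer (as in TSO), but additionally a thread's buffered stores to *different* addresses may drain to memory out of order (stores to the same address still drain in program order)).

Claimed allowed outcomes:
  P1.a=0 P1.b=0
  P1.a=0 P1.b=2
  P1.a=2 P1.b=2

outcome vector order: (P1.a,P1.b)
[PSO] allowed = {00, 02, 20, 22}
PSO∖claimed = {20}

missing: P1.a=2 P1.b=0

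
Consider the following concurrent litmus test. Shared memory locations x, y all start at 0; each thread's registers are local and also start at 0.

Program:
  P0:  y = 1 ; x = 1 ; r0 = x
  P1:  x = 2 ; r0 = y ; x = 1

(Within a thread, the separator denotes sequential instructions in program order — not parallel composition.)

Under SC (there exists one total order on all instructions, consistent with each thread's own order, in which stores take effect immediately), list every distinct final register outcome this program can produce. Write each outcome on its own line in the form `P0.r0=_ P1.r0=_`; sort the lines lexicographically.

outcome vector order: (P0.r0,P1.r0)
|SC outcomes| = 3

P0.r0=1 P1.r0=0
P0.r0=1 P1.r0=1
P0.r0=2 P1.r0=1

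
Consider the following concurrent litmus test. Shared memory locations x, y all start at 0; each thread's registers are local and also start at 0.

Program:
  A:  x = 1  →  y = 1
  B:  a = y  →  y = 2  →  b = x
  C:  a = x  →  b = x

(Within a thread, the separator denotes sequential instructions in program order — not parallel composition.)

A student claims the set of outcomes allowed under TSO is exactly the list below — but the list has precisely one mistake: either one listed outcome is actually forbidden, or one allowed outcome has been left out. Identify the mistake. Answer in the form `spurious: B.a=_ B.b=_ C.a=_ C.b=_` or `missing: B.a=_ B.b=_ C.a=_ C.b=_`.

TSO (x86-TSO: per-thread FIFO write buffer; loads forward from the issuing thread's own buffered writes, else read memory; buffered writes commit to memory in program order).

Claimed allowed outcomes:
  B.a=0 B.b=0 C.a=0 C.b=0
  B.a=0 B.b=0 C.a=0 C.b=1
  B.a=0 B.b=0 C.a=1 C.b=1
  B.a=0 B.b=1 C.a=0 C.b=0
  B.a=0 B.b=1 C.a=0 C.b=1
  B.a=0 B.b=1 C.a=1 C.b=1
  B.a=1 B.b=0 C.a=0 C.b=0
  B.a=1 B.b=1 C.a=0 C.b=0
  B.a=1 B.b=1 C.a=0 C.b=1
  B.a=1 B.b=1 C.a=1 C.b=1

outcome vector order: (B.a,B.b,C.a,C.b)
TSO (9): (0,0,0,0), (0,0,0,1), (0,0,1,1), (0,1,0,0), (0,1,0,1), (0,1,1,1), (1,1,0,0), (1,1,0,1), (1,1,1,1)
claimed∖TSO = {(1,0,0,0)}

spurious: B.a=1 B.b=0 C.a=0 C.b=0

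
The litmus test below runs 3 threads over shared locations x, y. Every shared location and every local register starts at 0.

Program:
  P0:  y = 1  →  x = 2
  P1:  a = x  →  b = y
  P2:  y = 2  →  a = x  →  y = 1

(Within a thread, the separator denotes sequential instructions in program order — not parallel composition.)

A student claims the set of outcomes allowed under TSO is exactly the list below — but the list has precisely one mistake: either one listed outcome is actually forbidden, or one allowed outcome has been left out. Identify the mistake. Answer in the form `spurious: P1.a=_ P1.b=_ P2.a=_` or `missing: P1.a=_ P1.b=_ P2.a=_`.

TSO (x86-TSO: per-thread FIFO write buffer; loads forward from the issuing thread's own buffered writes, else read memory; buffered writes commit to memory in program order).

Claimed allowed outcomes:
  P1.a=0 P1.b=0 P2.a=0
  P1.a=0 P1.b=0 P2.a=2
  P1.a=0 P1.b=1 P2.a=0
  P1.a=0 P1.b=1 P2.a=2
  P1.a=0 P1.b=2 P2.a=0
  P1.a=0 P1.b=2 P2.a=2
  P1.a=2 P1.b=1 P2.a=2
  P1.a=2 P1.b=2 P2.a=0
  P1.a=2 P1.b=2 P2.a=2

missing: P1.a=2 P1.b=1 P2.a=0

outcome vector order: (P1.a,P1.b,P2.a)
TSO (10): (0,0,0), (0,0,2), (0,1,0), (0,1,2), (0,2,0), (0,2,2), (2,1,0), (2,1,2), (2,2,0), (2,2,2)
TSO∖claimed = {(2,1,0)}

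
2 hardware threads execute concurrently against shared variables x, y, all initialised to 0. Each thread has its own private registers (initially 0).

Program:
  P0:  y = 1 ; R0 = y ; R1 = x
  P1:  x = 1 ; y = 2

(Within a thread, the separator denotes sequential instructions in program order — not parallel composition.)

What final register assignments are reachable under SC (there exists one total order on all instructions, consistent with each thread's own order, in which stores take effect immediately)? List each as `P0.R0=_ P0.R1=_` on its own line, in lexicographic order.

P0.R0=1 P0.R1=0
P0.R0=1 P0.R1=1
P0.R0=2 P0.R1=1

outcome vector order: (P0.R0,P0.R1)
|SC outcomes| = 3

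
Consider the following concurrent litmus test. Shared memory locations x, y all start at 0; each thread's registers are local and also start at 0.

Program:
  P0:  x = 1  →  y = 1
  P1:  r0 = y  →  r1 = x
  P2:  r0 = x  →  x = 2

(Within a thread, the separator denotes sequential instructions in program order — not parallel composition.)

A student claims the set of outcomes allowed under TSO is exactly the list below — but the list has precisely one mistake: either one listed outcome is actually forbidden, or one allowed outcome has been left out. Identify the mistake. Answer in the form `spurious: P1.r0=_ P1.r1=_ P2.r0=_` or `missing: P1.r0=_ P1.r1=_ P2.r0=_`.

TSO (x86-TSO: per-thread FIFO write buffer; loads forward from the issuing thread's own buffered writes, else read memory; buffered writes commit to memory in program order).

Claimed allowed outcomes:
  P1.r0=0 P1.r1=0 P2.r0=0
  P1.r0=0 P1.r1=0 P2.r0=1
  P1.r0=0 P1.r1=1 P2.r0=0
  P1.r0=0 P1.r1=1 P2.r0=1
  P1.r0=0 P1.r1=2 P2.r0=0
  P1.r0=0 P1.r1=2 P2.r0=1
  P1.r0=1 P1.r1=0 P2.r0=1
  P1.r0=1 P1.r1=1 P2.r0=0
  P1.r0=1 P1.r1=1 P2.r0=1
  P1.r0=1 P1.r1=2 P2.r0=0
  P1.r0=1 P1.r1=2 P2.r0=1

spurious: P1.r0=1 P1.r1=0 P2.r0=1

outcome vector order: (P1.r0,P1.r1,P2.r0)
[TSO] allowed = {000 001 010 011 020 021 110 111 120 121}
claimed∖TSO = {101}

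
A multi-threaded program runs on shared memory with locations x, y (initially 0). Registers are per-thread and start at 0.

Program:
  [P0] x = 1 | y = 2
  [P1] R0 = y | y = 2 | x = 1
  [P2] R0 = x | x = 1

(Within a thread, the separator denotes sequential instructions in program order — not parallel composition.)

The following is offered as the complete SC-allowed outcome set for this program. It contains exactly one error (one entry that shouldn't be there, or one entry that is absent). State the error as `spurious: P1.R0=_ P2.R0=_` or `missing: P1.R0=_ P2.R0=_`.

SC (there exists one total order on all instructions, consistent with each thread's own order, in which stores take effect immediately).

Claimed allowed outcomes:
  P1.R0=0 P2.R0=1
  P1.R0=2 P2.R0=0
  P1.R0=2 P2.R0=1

missing: P1.R0=0 P2.R0=0

outcome vector order: (P1.R0,P2.R0)
SC (4): <0 0>; <0 1>; <2 0>; <2 1>
SC∖claimed = {<0 0>}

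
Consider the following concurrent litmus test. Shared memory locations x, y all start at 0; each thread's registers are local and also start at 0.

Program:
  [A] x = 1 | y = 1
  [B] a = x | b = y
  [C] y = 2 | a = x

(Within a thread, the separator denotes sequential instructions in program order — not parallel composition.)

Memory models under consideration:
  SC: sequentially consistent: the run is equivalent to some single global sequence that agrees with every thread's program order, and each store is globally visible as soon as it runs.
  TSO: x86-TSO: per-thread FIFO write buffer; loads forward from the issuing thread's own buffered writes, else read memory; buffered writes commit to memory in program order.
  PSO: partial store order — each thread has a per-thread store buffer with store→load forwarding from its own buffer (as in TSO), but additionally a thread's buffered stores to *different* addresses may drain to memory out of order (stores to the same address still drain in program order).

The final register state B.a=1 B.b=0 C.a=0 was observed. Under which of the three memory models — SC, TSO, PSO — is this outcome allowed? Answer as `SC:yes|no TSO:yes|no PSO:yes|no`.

outcome vector order: (B.a,B.b,C.a)
[SC] allowed = {(0,0,0), (0,0,1), (0,1,0), (0,1,1), (0,2,0), (0,2,1), (1,0,1), (1,1,0), (1,1,1), (1,2,0), (1,2,1)}
[TSO] allowed = {(0,0,0), (0,0,1), (0,1,0), (0,1,1), (0,2,0), (0,2,1), (1,0,0), (1,0,1), (1,1,0), (1,1,1), (1,2,0), (1,2,1)}
[PSO] allowed = {(0,0,0), (0,0,1), (0,1,0), (0,1,1), (0,2,0), (0,2,1), (1,0,0), (1,0,1), (1,1,0), (1,1,1), (1,2,0), (1,2,1)}
target (1,0,0) ∈ {TSO,PSO}

SC:no TSO:yes PSO:yes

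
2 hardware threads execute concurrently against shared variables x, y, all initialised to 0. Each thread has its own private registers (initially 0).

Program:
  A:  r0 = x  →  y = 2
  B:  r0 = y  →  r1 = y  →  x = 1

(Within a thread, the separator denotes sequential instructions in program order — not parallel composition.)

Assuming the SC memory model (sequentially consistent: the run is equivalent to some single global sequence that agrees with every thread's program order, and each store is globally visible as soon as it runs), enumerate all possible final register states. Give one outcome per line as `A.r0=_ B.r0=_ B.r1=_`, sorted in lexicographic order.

outcome vector order: (A.r0,B.r0,B.r1)
|SC outcomes| = 4

A.r0=0 B.r0=0 B.r1=0
A.r0=0 B.r0=0 B.r1=2
A.r0=0 B.r0=2 B.r1=2
A.r0=1 B.r0=0 B.r1=0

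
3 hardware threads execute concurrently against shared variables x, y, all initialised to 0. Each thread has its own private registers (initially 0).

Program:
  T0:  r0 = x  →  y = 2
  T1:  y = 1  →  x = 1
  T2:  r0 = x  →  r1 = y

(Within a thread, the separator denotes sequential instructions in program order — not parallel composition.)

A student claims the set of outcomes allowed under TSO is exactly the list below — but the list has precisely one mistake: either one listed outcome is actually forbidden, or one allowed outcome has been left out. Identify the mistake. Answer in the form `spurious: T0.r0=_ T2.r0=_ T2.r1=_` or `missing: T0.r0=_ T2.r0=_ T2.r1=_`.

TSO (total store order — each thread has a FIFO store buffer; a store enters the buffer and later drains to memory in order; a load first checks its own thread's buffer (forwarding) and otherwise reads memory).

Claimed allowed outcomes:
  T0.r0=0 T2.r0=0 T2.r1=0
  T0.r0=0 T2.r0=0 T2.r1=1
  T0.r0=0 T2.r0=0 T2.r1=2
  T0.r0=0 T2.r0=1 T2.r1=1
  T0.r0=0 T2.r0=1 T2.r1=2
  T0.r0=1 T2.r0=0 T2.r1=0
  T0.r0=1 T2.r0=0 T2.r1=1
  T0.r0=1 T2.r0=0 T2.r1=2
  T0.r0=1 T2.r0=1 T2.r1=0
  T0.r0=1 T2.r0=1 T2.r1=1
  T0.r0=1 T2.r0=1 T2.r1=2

spurious: T0.r0=1 T2.r0=1 T2.r1=0

outcome vector order: (T0.r0,T2.r0,T2.r1)
[TSO] allowed = {0/0/0, 0/0/1, 0/0/2, 0/1/1, 0/1/2, 1/0/0, 1/0/1, 1/0/2, 1/1/1, 1/1/2}
claimed∖TSO = {1/1/0}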